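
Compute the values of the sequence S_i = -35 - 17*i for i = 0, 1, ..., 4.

This is an arithmetic sequence.
i=0: S_0 = -35 + -17*0 = -35
i=1: S_1 = -35 + -17*1 = -52
i=2: S_2 = -35 + -17*2 = -69
i=3: S_3 = -35 + -17*3 = -86
i=4: S_4 = -35 + -17*4 = -103
The first 5 terms are: [-35, -52, -69, -86, -103]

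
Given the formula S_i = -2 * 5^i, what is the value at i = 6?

S_6 = -2 * 5^6 = -2 * 15625 = -31250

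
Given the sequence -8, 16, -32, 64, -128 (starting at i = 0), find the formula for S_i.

Check ratios: 16 / -8 = -2.0
Common ratio r = -2.
First term a = -8.
Formula: S_i = -8 * (-2)^i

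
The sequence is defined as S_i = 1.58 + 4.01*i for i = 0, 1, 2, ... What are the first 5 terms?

This is an arithmetic sequence.
i=0: S_0 = 1.58 + 4.01*0 = 1.58
i=1: S_1 = 1.58 + 4.01*1 = 5.59
i=2: S_2 = 1.58 + 4.01*2 = 9.6
i=3: S_3 = 1.58 + 4.01*3 = 13.61
i=4: S_4 = 1.58 + 4.01*4 = 17.62
The first 5 terms are: [1.58, 5.59, 9.6, 13.61, 17.62]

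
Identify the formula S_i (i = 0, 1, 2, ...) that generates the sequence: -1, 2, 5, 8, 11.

Check differences: 2 - -1 = 3
5 - 2 = 3
Common difference d = 3.
First term a = -1.
Formula: S_i = -1 + 3*i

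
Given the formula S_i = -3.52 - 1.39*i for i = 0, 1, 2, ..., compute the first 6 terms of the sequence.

This is an arithmetic sequence.
i=0: S_0 = -3.52 + -1.39*0 = -3.52
i=1: S_1 = -3.52 + -1.39*1 = -4.91
i=2: S_2 = -3.52 + -1.39*2 = -6.3
i=3: S_3 = -3.52 + -1.39*3 = -7.69
i=4: S_4 = -3.52 + -1.39*4 = -9.08
i=5: S_5 = -3.52 + -1.39*5 = -10.47
The first 6 terms are: [-3.52, -4.91, -6.3, -7.69, -9.08, -10.47]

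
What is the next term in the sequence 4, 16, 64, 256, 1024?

Ratios: 16 / 4 = 4.0
This is a geometric sequence with common ratio r = 4.
Next term = 1024 * 4 = 4096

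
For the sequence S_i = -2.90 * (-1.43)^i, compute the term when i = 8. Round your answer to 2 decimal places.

S_8 = -2.9 * (-1.43)^8 ≈ -2.9 * 17.4859 ≈ -50.71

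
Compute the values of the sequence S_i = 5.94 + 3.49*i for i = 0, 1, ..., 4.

This is an arithmetic sequence.
i=0: S_0 = 5.94 + 3.49*0 = 5.94
i=1: S_1 = 5.94 + 3.49*1 = 9.43
i=2: S_2 = 5.94 + 3.49*2 = 12.92
i=3: S_3 = 5.94 + 3.49*3 = 16.41
i=4: S_4 = 5.94 + 3.49*4 = 19.9
The first 5 terms are: [5.94, 9.43, 12.92, 16.41, 19.9]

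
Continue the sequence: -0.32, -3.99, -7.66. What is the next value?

Differences: -3.99 - -0.32 = -3.67
This is an arithmetic sequence with common difference d = -3.67.
Next term = -7.66 + -3.67 = -11.33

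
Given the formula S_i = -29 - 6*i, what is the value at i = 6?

S_6 = -29 + -6*6 = -29 + -36 = -65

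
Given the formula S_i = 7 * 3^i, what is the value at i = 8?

S_8 = 7 * 3^8 = 7 * 6561 = 45927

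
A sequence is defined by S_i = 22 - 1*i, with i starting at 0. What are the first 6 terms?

This is an arithmetic sequence.
i=0: S_0 = 22 + -1*0 = 22
i=1: S_1 = 22 + -1*1 = 21
i=2: S_2 = 22 + -1*2 = 20
i=3: S_3 = 22 + -1*3 = 19
i=4: S_4 = 22 + -1*4 = 18
i=5: S_5 = 22 + -1*5 = 17
The first 6 terms are: [22, 21, 20, 19, 18, 17]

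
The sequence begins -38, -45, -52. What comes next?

Differences: -45 - -38 = -7
This is an arithmetic sequence with common difference d = -7.
Next term = -52 + -7 = -59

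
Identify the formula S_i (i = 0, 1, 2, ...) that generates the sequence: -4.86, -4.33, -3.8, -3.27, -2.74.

Check differences: -4.33 - -4.86 = 0.53
-3.8 - -4.33 = 0.53
Common difference d = 0.53.
First term a = -4.86.
Formula: S_i = -4.86 + 0.53*i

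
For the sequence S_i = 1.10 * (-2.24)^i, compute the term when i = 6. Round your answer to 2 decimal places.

S_6 = 1.1 * (-2.24)^6 ≈ 1.1 * 126.3247 ≈ 138.96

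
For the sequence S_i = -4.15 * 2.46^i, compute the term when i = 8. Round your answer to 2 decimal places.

S_8 = -4.15 * 2.46^8 ≈ -4.15 * 1341.1608 ≈ -5565.82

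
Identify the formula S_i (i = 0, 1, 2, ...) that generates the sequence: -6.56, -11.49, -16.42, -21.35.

Check differences: -11.49 - -6.56 = -4.93
-16.42 - -11.49 = -4.93
Common difference d = -4.93.
First term a = -6.56.
Formula: S_i = -6.56 - 4.93*i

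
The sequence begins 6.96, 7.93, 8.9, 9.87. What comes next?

Differences: 7.93 - 6.96 = 0.97
This is an arithmetic sequence with common difference d = 0.97.
Next term = 9.87 + 0.97 = 10.84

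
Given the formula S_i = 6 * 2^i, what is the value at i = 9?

S_9 = 6 * 2^9 = 6 * 512 = 3072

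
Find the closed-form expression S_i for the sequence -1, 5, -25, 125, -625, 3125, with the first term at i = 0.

Check ratios: 5 / -1 = -5.0
Common ratio r = -5.
First term a = -1.
Formula: S_i = -1 * (-5)^i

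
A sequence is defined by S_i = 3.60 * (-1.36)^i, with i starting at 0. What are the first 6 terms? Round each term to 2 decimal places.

This is a geometric sequence.
i=0: S_0 = 3.6 * (-1.36)^0 = 3.6
i=1: S_1 = 3.6 * (-1.36)^1 ≈ -4.9
i=2: S_2 = 3.6 * (-1.36)^2 ≈ 6.66
i=3: S_3 = 3.6 * (-1.36)^3 ≈ -9.06
i=4: S_4 = 3.6 * (-1.36)^4 ≈ 12.32
i=5: S_5 = 3.6 * (-1.36)^5 ≈ -16.75
The first 6 terms are: [3.6, -4.9, 6.66, -9.06, 12.32, -16.75]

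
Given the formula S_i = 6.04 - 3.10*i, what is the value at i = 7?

S_7 = 6.04 + -3.1*7 = 6.04 + -21.7 = -15.66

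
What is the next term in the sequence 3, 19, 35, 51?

Differences: 19 - 3 = 16
This is an arithmetic sequence with common difference d = 16.
Next term = 51 + 16 = 67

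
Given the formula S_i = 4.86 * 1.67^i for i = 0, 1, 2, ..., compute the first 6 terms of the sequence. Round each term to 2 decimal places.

This is a geometric sequence.
i=0: S_0 = 4.86 * 1.67^0 = 4.86
i=1: S_1 = 4.86 * 1.67^1 ≈ 8.12
i=2: S_2 = 4.86 * 1.67^2 ≈ 13.55
i=3: S_3 = 4.86 * 1.67^3 ≈ 22.64
i=4: S_4 = 4.86 * 1.67^4 ≈ 37.8
i=5: S_5 = 4.86 * 1.67^5 ≈ 63.13
The first 6 terms are: [4.86, 8.12, 13.55, 22.64, 37.8, 63.13]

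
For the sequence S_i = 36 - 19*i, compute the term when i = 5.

S_5 = 36 + -19*5 = 36 + -95 = -59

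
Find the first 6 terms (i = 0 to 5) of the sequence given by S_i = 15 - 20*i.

This is an arithmetic sequence.
i=0: S_0 = 15 + -20*0 = 15
i=1: S_1 = 15 + -20*1 = -5
i=2: S_2 = 15 + -20*2 = -25
i=3: S_3 = 15 + -20*3 = -45
i=4: S_4 = 15 + -20*4 = -65
i=5: S_5 = 15 + -20*5 = -85
The first 6 terms are: [15, -5, -25, -45, -65, -85]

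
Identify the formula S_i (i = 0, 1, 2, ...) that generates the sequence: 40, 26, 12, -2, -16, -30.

Check differences: 26 - 40 = -14
12 - 26 = -14
Common difference d = -14.
First term a = 40.
Formula: S_i = 40 - 14*i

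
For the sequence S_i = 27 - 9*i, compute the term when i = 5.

S_5 = 27 + -9*5 = 27 + -45 = -18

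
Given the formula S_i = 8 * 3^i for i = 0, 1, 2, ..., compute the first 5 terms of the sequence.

This is a geometric sequence.
i=0: S_0 = 8 * 3^0 = 8
i=1: S_1 = 8 * 3^1 = 24
i=2: S_2 = 8 * 3^2 = 72
i=3: S_3 = 8 * 3^3 = 216
i=4: S_4 = 8 * 3^4 = 648
The first 5 terms are: [8, 24, 72, 216, 648]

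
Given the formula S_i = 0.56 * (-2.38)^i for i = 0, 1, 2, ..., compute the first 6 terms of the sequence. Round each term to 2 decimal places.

This is a geometric sequence.
i=0: S_0 = 0.56 * (-2.38)^0 = 0.56
i=1: S_1 = 0.56 * (-2.38)^1 ≈ -1.33
i=2: S_2 = 0.56 * (-2.38)^2 ≈ 3.17
i=3: S_3 = 0.56 * (-2.38)^3 ≈ -7.55
i=4: S_4 = 0.56 * (-2.38)^4 ≈ 17.97
i=5: S_5 = 0.56 * (-2.38)^5 ≈ -42.76
The first 6 terms are: [0.56, -1.33, 3.17, -7.55, 17.97, -42.76]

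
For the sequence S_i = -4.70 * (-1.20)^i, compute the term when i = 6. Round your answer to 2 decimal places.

S_6 = -4.7 * (-1.2)^6 ≈ -4.7 * 2.986 ≈ -14.03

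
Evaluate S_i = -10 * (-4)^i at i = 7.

S_7 = -10 * (-4)^7 = -10 * -16384 = 163840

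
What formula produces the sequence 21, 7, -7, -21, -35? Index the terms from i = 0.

Check differences: 7 - 21 = -14
-7 - 7 = -14
Common difference d = -14.
First term a = 21.
Formula: S_i = 21 - 14*i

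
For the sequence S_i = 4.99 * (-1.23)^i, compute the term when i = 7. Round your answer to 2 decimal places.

S_7 = 4.99 * (-1.23)^7 ≈ 4.99 * -4.2593 ≈ -21.25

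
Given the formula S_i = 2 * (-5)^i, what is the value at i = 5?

S_5 = 2 * (-5)^5 = 2 * -3125 = -6250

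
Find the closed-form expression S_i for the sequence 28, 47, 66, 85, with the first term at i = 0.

Check differences: 47 - 28 = 19
66 - 47 = 19
Common difference d = 19.
First term a = 28.
Formula: S_i = 28 + 19*i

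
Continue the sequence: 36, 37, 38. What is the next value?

Differences: 37 - 36 = 1
This is an arithmetic sequence with common difference d = 1.
Next term = 38 + 1 = 39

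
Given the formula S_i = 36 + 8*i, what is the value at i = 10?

S_10 = 36 + 8*10 = 36 + 80 = 116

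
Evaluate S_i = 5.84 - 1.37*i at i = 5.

S_5 = 5.84 + -1.37*5 = 5.84 + -6.85 = -1.01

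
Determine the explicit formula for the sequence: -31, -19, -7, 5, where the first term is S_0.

Check differences: -19 - -31 = 12
-7 - -19 = 12
Common difference d = 12.
First term a = -31.
Formula: S_i = -31 + 12*i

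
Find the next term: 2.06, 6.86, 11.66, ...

Differences: 6.86 - 2.06 = 4.8
This is an arithmetic sequence with common difference d = 4.8.
Next term = 11.66 + 4.8 = 16.46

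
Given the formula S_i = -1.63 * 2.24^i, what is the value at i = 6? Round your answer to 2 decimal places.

S_6 = -1.63 * 2.24^6 ≈ -1.63 * 126.3247 ≈ -205.91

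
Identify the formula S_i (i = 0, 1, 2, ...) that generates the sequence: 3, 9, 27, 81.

Check ratios: 9 / 3 = 3.0
Common ratio r = 3.
First term a = 3.
Formula: S_i = 3 * 3^i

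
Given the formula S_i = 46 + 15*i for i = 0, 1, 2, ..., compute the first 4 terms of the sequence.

This is an arithmetic sequence.
i=0: S_0 = 46 + 15*0 = 46
i=1: S_1 = 46 + 15*1 = 61
i=2: S_2 = 46 + 15*2 = 76
i=3: S_3 = 46 + 15*3 = 91
The first 4 terms are: [46, 61, 76, 91]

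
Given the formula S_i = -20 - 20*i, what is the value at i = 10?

S_10 = -20 + -20*10 = -20 + -200 = -220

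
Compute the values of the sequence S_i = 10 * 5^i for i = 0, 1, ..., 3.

This is a geometric sequence.
i=0: S_0 = 10 * 5^0 = 10
i=1: S_1 = 10 * 5^1 = 50
i=2: S_2 = 10 * 5^2 = 250
i=3: S_3 = 10 * 5^3 = 1250
The first 4 terms are: [10, 50, 250, 1250]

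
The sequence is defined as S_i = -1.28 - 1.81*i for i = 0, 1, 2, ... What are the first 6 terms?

This is an arithmetic sequence.
i=0: S_0 = -1.28 + -1.81*0 = -1.28
i=1: S_1 = -1.28 + -1.81*1 = -3.09
i=2: S_2 = -1.28 + -1.81*2 = -4.9
i=3: S_3 = -1.28 + -1.81*3 = -6.71
i=4: S_4 = -1.28 + -1.81*4 = -8.52
i=5: S_5 = -1.28 + -1.81*5 = -10.33
The first 6 terms are: [-1.28, -3.09, -4.9, -6.71, -8.52, -10.33]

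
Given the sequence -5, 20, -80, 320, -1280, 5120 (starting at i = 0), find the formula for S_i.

Check ratios: 20 / -5 = -4.0
Common ratio r = -4.
First term a = -5.
Formula: S_i = -5 * (-4)^i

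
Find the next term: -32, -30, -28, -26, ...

Differences: -30 - -32 = 2
This is an arithmetic sequence with common difference d = 2.
Next term = -26 + 2 = -24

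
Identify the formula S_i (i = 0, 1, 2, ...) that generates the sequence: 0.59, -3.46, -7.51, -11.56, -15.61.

Check differences: -3.46 - 0.59 = -4.05
-7.51 - -3.46 = -4.05
Common difference d = -4.05.
First term a = 0.59.
Formula: S_i = 0.59 - 4.05*i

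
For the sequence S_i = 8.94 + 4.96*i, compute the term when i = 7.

S_7 = 8.94 + 4.96*7 = 8.94 + 34.72 = 43.66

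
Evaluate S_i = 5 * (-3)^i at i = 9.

S_9 = 5 * (-3)^9 = 5 * -19683 = -98415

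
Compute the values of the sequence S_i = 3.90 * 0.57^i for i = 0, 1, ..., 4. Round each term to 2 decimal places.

This is a geometric sequence.
i=0: S_0 = 3.9 * 0.57^0 = 3.9
i=1: S_1 = 3.9 * 0.57^1 ≈ 2.22
i=2: S_2 = 3.9 * 0.57^2 ≈ 1.27
i=3: S_3 = 3.9 * 0.57^3 ≈ 0.72
i=4: S_4 = 3.9 * 0.57^4 ≈ 0.41
The first 5 terms are: [3.9, 2.22, 1.27, 0.72, 0.41]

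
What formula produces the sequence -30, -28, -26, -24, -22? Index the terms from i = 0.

Check differences: -28 - -30 = 2
-26 - -28 = 2
Common difference d = 2.
First term a = -30.
Formula: S_i = -30 + 2*i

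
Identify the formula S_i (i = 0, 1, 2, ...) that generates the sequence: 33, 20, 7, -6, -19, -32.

Check differences: 20 - 33 = -13
7 - 20 = -13
Common difference d = -13.
First term a = 33.
Formula: S_i = 33 - 13*i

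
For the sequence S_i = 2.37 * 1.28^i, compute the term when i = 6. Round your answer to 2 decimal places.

S_6 = 2.37 * 1.28^6 ≈ 2.37 * 4.398 ≈ 10.42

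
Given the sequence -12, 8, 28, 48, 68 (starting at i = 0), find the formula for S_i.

Check differences: 8 - -12 = 20
28 - 8 = 20
Common difference d = 20.
First term a = -12.
Formula: S_i = -12 + 20*i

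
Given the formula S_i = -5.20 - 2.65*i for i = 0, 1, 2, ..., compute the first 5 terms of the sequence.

This is an arithmetic sequence.
i=0: S_0 = -5.2 + -2.65*0 = -5.2
i=1: S_1 = -5.2 + -2.65*1 = -7.85
i=2: S_2 = -5.2 + -2.65*2 = -10.5
i=3: S_3 = -5.2 + -2.65*3 = -13.15
i=4: S_4 = -5.2 + -2.65*4 = -15.8
The first 5 terms are: [-5.2, -7.85, -10.5, -13.15, -15.8]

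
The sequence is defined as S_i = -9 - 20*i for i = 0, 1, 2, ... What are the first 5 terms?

This is an arithmetic sequence.
i=0: S_0 = -9 + -20*0 = -9
i=1: S_1 = -9 + -20*1 = -29
i=2: S_2 = -9 + -20*2 = -49
i=3: S_3 = -9 + -20*3 = -69
i=4: S_4 = -9 + -20*4 = -89
The first 5 terms are: [-9, -29, -49, -69, -89]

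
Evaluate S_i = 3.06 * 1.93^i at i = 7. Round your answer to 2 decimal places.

S_7 = 3.06 * 1.93^7 ≈ 3.06 * 99.7473 ≈ 305.23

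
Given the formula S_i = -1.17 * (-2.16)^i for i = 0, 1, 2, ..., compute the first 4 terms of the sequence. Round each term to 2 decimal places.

This is a geometric sequence.
i=0: S_0 = -1.17 * (-2.16)^0 = -1.17
i=1: S_1 = -1.17 * (-2.16)^1 ≈ 2.53
i=2: S_2 = -1.17 * (-2.16)^2 ≈ -5.46
i=3: S_3 = -1.17 * (-2.16)^3 ≈ 11.79
The first 4 terms are: [-1.17, 2.53, -5.46, 11.79]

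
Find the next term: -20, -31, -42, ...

Differences: -31 - -20 = -11
This is an arithmetic sequence with common difference d = -11.
Next term = -42 + -11 = -53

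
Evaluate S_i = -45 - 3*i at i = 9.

S_9 = -45 + -3*9 = -45 + -27 = -72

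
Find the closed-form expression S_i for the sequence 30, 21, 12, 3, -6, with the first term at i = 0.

Check differences: 21 - 30 = -9
12 - 21 = -9
Common difference d = -9.
First term a = 30.
Formula: S_i = 30 - 9*i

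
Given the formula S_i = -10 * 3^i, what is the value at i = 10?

S_10 = -10 * 3^10 = -10 * 59049 = -590490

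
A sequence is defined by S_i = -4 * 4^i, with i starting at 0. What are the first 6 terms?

This is a geometric sequence.
i=0: S_0 = -4 * 4^0 = -4
i=1: S_1 = -4 * 4^1 = -16
i=2: S_2 = -4 * 4^2 = -64
i=3: S_3 = -4 * 4^3 = -256
i=4: S_4 = -4 * 4^4 = -1024
i=5: S_5 = -4 * 4^5 = -4096
The first 6 terms are: [-4, -16, -64, -256, -1024, -4096]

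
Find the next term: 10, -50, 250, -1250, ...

Ratios: -50 / 10 = -5.0
This is a geometric sequence with common ratio r = -5.
Next term = -1250 * -5 = 6250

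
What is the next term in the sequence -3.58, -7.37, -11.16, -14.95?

Differences: -7.37 - -3.58 = -3.79
This is an arithmetic sequence with common difference d = -3.79.
Next term = -14.95 + -3.79 = -18.74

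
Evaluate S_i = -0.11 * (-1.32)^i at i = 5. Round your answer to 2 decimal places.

S_5 = -0.11 * (-1.32)^5 ≈ -0.11 * -4.0075 ≈ 0.44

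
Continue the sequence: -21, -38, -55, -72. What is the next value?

Differences: -38 - -21 = -17
This is an arithmetic sequence with common difference d = -17.
Next term = -72 + -17 = -89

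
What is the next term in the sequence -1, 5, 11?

Differences: 5 - -1 = 6
This is an arithmetic sequence with common difference d = 6.
Next term = 11 + 6 = 17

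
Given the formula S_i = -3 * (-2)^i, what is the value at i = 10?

S_10 = -3 * (-2)^10 = -3 * 1024 = -3072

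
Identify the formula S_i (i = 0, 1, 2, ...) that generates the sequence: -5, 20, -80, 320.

Check ratios: 20 / -5 = -4.0
Common ratio r = -4.
First term a = -5.
Formula: S_i = -5 * (-4)^i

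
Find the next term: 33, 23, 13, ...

Differences: 23 - 33 = -10
This is an arithmetic sequence with common difference d = -10.
Next term = 13 + -10 = 3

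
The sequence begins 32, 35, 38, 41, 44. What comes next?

Differences: 35 - 32 = 3
This is an arithmetic sequence with common difference d = 3.
Next term = 44 + 3 = 47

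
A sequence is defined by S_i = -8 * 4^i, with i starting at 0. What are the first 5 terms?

This is a geometric sequence.
i=0: S_0 = -8 * 4^0 = -8
i=1: S_1 = -8 * 4^1 = -32
i=2: S_2 = -8 * 4^2 = -128
i=3: S_3 = -8 * 4^3 = -512
i=4: S_4 = -8 * 4^4 = -2048
The first 5 terms are: [-8, -32, -128, -512, -2048]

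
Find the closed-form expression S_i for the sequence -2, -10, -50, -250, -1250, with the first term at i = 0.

Check ratios: -10 / -2 = 5.0
Common ratio r = 5.
First term a = -2.
Formula: S_i = -2 * 5^i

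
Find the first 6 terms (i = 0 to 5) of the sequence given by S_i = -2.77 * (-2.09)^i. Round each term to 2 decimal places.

This is a geometric sequence.
i=0: S_0 = -2.77 * (-2.09)^0 = -2.77
i=1: S_1 = -2.77 * (-2.09)^1 ≈ 5.79
i=2: S_2 = -2.77 * (-2.09)^2 ≈ -12.1
i=3: S_3 = -2.77 * (-2.09)^3 ≈ 25.29
i=4: S_4 = -2.77 * (-2.09)^4 ≈ -52.85
i=5: S_5 = -2.77 * (-2.09)^5 ≈ 110.46
The first 6 terms are: [-2.77, 5.79, -12.1, 25.29, -52.85, 110.46]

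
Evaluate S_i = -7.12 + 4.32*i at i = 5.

S_5 = -7.12 + 4.32*5 = -7.12 + 21.6 = 14.48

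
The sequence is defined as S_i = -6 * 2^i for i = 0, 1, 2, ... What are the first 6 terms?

This is a geometric sequence.
i=0: S_0 = -6 * 2^0 = -6
i=1: S_1 = -6 * 2^1 = -12
i=2: S_2 = -6 * 2^2 = -24
i=3: S_3 = -6 * 2^3 = -48
i=4: S_4 = -6 * 2^4 = -96
i=5: S_5 = -6 * 2^5 = -192
The first 6 terms are: [-6, -12, -24, -48, -96, -192]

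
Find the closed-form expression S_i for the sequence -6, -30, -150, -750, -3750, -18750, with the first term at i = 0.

Check ratios: -30 / -6 = 5.0
Common ratio r = 5.
First term a = -6.
Formula: S_i = -6 * 5^i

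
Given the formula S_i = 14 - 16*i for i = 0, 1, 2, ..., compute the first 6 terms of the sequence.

This is an arithmetic sequence.
i=0: S_0 = 14 + -16*0 = 14
i=1: S_1 = 14 + -16*1 = -2
i=2: S_2 = 14 + -16*2 = -18
i=3: S_3 = 14 + -16*3 = -34
i=4: S_4 = 14 + -16*4 = -50
i=5: S_5 = 14 + -16*5 = -66
The first 6 terms are: [14, -2, -18, -34, -50, -66]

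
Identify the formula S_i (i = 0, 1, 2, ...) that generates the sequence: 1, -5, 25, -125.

Check ratios: -5 / 1 = -5.0
Common ratio r = -5.
First term a = 1.
Formula: S_i = 1 * (-5)^i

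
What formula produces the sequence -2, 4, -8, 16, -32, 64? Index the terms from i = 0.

Check ratios: 4 / -2 = -2.0
Common ratio r = -2.
First term a = -2.
Formula: S_i = -2 * (-2)^i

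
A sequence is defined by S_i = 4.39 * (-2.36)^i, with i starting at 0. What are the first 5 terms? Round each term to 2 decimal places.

This is a geometric sequence.
i=0: S_0 = 4.39 * (-2.36)^0 = 4.39
i=1: S_1 = 4.39 * (-2.36)^1 ≈ -10.36
i=2: S_2 = 4.39 * (-2.36)^2 ≈ 24.45
i=3: S_3 = 4.39 * (-2.36)^3 ≈ -57.7
i=4: S_4 = 4.39 * (-2.36)^4 ≈ 136.18
The first 5 terms are: [4.39, -10.36, 24.45, -57.7, 136.18]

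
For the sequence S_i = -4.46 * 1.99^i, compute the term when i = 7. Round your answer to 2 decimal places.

S_7 = -4.46 * 1.99^7 ≈ -4.46 * 123.5866 ≈ -551.2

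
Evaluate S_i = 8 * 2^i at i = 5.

S_5 = 8 * 2^5 = 8 * 32 = 256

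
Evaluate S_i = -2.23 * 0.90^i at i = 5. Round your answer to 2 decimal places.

S_5 = -2.23 * 0.9^5 ≈ -2.23 * 0.5905 ≈ -1.32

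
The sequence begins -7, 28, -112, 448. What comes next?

Ratios: 28 / -7 = -4.0
This is a geometric sequence with common ratio r = -4.
Next term = 448 * -4 = -1792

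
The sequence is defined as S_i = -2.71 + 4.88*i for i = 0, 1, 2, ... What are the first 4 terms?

This is an arithmetic sequence.
i=0: S_0 = -2.71 + 4.88*0 = -2.71
i=1: S_1 = -2.71 + 4.88*1 = 2.17
i=2: S_2 = -2.71 + 4.88*2 = 7.05
i=3: S_3 = -2.71 + 4.88*3 = 11.93
The first 4 terms are: [-2.71, 2.17, 7.05, 11.93]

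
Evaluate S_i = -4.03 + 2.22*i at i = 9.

S_9 = -4.03 + 2.22*9 = -4.03 + 19.98 = 15.95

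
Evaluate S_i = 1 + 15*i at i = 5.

S_5 = 1 + 15*5 = 1 + 75 = 76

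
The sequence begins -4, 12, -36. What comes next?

Ratios: 12 / -4 = -3.0
This is a geometric sequence with common ratio r = -3.
Next term = -36 * -3 = 108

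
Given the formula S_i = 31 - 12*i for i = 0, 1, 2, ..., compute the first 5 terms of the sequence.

This is an arithmetic sequence.
i=0: S_0 = 31 + -12*0 = 31
i=1: S_1 = 31 + -12*1 = 19
i=2: S_2 = 31 + -12*2 = 7
i=3: S_3 = 31 + -12*3 = -5
i=4: S_4 = 31 + -12*4 = -17
The first 5 terms are: [31, 19, 7, -5, -17]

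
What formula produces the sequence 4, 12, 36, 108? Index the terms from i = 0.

Check ratios: 12 / 4 = 3.0
Common ratio r = 3.
First term a = 4.
Formula: S_i = 4 * 3^i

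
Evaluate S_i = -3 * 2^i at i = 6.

S_6 = -3 * 2^6 = -3 * 64 = -192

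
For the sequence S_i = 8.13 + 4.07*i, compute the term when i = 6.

S_6 = 8.13 + 4.07*6 = 8.13 + 24.42 = 32.55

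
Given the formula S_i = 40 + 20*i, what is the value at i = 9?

S_9 = 40 + 20*9 = 40 + 180 = 220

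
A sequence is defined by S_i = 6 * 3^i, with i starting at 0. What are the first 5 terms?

This is a geometric sequence.
i=0: S_0 = 6 * 3^0 = 6
i=1: S_1 = 6 * 3^1 = 18
i=2: S_2 = 6 * 3^2 = 54
i=3: S_3 = 6 * 3^3 = 162
i=4: S_4 = 6 * 3^4 = 486
The first 5 terms are: [6, 18, 54, 162, 486]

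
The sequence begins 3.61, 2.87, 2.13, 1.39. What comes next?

Differences: 2.87 - 3.61 = -0.74
This is an arithmetic sequence with common difference d = -0.74.
Next term = 1.39 + -0.74 = 0.65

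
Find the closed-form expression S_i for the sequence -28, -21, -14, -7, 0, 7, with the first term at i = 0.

Check differences: -21 - -28 = 7
-14 - -21 = 7
Common difference d = 7.
First term a = -28.
Formula: S_i = -28 + 7*i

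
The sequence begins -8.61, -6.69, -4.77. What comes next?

Differences: -6.69 - -8.61 = 1.92
This is an arithmetic sequence with common difference d = 1.92.
Next term = -4.77 + 1.92 = -2.85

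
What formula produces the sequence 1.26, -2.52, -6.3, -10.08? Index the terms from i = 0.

Check differences: -2.52 - 1.26 = -3.78
-6.3 - -2.52 = -3.78
Common difference d = -3.78.
First term a = 1.26.
Formula: S_i = 1.26 - 3.78*i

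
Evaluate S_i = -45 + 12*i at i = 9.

S_9 = -45 + 12*9 = -45 + 108 = 63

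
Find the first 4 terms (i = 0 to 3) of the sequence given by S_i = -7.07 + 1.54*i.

This is an arithmetic sequence.
i=0: S_0 = -7.07 + 1.54*0 = -7.07
i=1: S_1 = -7.07 + 1.54*1 = -5.53
i=2: S_2 = -7.07 + 1.54*2 = -3.99
i=3: S_3 = -7.07 + 1.54*3 = -2.45
The first 4 terms are: [-7.07, -5.53, -3.99, -2.45]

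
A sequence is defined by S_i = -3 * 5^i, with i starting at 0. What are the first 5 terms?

This is a geometric sequence.
i=0: S_0 = -3 * 5^0 = -3
i=1: S_1 = -3 * 5^1 = -15
i=2: S_2 = -3 * 5^2 = -75
i=3: S_3 = -3 * 5^3 = -375
i=4: S_4 = -3 * 5^4 = -1875
The first 5 terms are: [-3, -15, -75, -375, -1875]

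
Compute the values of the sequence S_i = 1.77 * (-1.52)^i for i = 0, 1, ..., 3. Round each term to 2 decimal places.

This is a geometric sequence.
i=0: S_0 = 1.77 * (-1.52)^0 = 1.77
i=1: S_1 = 1.77 * (-1.52)^1 ≈ -2.69
i=2: S_2 = 1.77 * (-1.52)^2 ≈ 4.09
i=3: S_3 = 1.77 * (-1.52)^3 ≈ -6.22
The first 4 terms are: [1.77, -2.69, 4.09, -6.22]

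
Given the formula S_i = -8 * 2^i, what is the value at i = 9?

S_9 = -8 * 2^9 = -8 * 512 = -4096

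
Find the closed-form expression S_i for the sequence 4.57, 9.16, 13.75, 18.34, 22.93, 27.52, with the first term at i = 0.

Check differences: 9.16 - 4.57 = 4.59
13.75 - 9.16 = 4.59
Common difference d = 4.59.
First term a = 4.57.
Formula: S_i = 4.57 + 4.59*i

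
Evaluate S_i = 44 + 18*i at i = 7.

S_7 = 44 + 18*7 = 44 + 126 = 170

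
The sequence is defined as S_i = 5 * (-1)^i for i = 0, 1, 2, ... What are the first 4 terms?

This is a geometric sequence.
i=0: S_0 = 5 * (-1)^0 = 5
i=1: S_1 = 5 * (-1)^1 = -5
i=2: S_2 = 5 * (-1)^2 = 5
i=3: S_3 = 5 * (-1)^3 = -5
The first 4 terms are: [5, -5, 5, -5]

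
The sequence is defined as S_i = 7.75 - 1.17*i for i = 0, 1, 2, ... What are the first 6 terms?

This is an arithmetic sequence.
i=0: S_0 = 7.75 + -1.17*0 = 7.75
i=1: S_1 = 7.75 + -1.17*1 = 6.58
i=2: S_2 = 7.75 + -1.17*2 = 5.41
i=3: S_3 = 7.75 + -1.17*3 = 4.24
i=4: S_4 = 7.75 + -1.17*4 = 3.07
i=5: S_5 = 7.75 + -1.17*5 = 1.9
The first 6 terms are: [7.75, 6.58, 5.41, 4.24, 3.07, 1.9]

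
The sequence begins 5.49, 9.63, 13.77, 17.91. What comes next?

Differences: 9.63 - 5.49 = 4.14
This is an arithmetic sequence with common difference d = 4.14.
Next term = 17.91 + 4.14 = 22.05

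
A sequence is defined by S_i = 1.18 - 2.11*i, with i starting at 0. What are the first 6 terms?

This is an arithmetic sequence.
i=0: S_0 = 1.18 + -2.11*0 = 1.18
i=1: S_1 = 1.18 + -2.11*1 = -0.93
i=2: S_2 = 1.18 + -2.11*2 = -3.04
i=3: S_3 = 1.18 + -2.11*3 = -5.15
i=4: S_4 = 1.18 + -2.11*4 = -7.26
i=5: S_5 = 1.18 + -2.11*5 = -9.37
The first 6 terms are: [1.18, -0.93, -3.04, -5.15, -7.26, -9.37]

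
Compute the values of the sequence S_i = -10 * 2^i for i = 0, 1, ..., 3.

This is a geometric sequence.
i=0: S_0 = -10 * 2^0 = -10
i=1: S_1 = -10 * 2^1 = -20
i=2: S_2 = -10 * 2^2 = -40
i=3: S_3 = -10 * 2^3 = -80
The first 4 terms are: [-10, -20, -40, -80]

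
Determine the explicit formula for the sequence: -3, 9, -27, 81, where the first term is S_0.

Check ratios: 9 / -3 = -3.0
Common ratio r = -3.
First term a = -3.
Formula: S_i = -3 * (-3)^i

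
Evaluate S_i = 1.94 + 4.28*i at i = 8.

S_8 = 1.94 + 4.28*8 = 1.94 + 34.24 = 36.18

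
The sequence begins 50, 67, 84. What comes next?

Differences: 67 - 50 = 17
This is an arithmetic sequence with common difference d = 17.
Next term = 84 + 17 = 101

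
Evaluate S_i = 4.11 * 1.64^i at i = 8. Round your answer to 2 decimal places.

S_8 = 4.11 * 1.64^8 ≈ 4.11 * 52.33 ≈ 215.08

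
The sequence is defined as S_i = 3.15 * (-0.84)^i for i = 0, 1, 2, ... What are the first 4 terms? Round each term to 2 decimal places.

This is a geometric sequence.
i=0: S_0 = 3.15 * (-0.84)^0 = 3.15
i=1: S_1 = 3.15 * (-0.84)^1 ≈ -2.65
i=2: S_2 = 3.15 * (-0.84)^2 ≈ 2.22
i=3: S_3 = 3.15 * (-0.84)^3 ≈ -1.87
The first 4 terms are: [3.15, -2.65, 2.22, -1.87]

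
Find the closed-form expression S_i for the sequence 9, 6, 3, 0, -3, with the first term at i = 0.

Check differences: 6 - 9 = -3
3 - 6 = -3
Common difference d = -3.
First term a = 9.
Formula: S_i = 9 - 3*i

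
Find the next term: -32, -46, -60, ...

Differences: -46 - -32 = -14
This is an arithmetic sequence with common difference d = -14.
Next term = -60 + -14 = -74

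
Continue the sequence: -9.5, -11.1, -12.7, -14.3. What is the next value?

Differences: -11.1 - -9.5 = -1.6
This is an arithmetic sequence with common difference d = -1.6.
Next term = -14.3 + -1.6 = -15.9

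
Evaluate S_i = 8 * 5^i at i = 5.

S_5 = 8 * 5^5 = 8 * 3125 = 25000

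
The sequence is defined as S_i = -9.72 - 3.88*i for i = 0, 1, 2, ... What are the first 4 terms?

This is an arithmetic sequence.
i=0: S_0 = -9.72 + -3.88*0 = -9.72
i=1: S_1 = -9.72 + -3.88*1 = -13.6
i=2: S_2 = -9.72 + -3.88*2 = -17.48
i=3: S_3 = -9.72 + -3.88*3 = -21.36
The first 4 terms are: [-9.72, -13.6, -17.48, -21.36]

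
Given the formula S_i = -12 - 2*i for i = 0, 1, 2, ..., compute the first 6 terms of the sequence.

This is an arithmetic sequence.
i=0: S_0 = -12 + -2*0 = -12
i=1: S_1 = -12 + -2*1 = -14
i=2: S_2 = -12 + -2*2 = -16
i=3: S_3 = -12 + -2*3 = -18
i=4: S_4 = -12 + -2*4 = -20
i=5: S_5 = -12 + -2*5 = -22
The first 6 terms are: [-12, -14, -16, -18, -20, -22]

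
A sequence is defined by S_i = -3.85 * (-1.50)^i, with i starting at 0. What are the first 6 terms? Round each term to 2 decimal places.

This is a geometric sequence.
i=0: S_0 = -3.85 * (-1.5)^0 = -3.85
i=1: S_1 = -3.85 * (-1.5)^1 ≈ 5.78
i=2: S_2 = -3.85 * (-1.5)^2 ≈ -8.66
i=3: S_3 = -3.85 * (-1.5)^3 ≈ 12.99
i=4: S_4 = -3.85 * (-1.5)^4 ≈ -19.49
i=5: S_5 = -3.85 * (-1.5)^5 ≈ 29.24
The first 6 terms are: [-3.85, 5.78, -8.66, 12.99, -19.49, 29.24]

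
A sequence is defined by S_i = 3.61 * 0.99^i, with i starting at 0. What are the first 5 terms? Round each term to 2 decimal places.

This is a geometric sequence.
i=0: S_0 = 3.61 * 0.99^0 = 3.61
i=1: S_1 = 3.61 * 0.99^1 ≈ 3.57
i=2: S_2 = 3.61 * 0.99^2 ≈ 3.54
i=3: S_3 = 3.61 * 0.99^3 ≈ 3.5
i=4: S_4 = 3.61 * 0.99^4 ≈ 3.47
The first 5 terms are: [3.61, 3.57, 3.54, 3.5, 3.47]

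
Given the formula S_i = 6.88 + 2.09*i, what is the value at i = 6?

S_6 = 6.88 + 2.09*6 = 6.88 + 12.54 = 19.42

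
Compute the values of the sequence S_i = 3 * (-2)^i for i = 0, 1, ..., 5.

This is a geometric sequence.
i=0: S_0 = 3 * (-2)^0 = 3
i=1: S_1 = 3 * (-2)^1 = -6
i=2: S_2 = 3 * (-2)^2 = 12
i=3: S_3 = 3 * (-2)^3 = -24
i=4: S_4 = 3 * (-2)^4 = 48
i=5: S_5 = 3 * (-2)^5 = -96
The first 6 terms are: [3, -6, 12, -24, 48, -96]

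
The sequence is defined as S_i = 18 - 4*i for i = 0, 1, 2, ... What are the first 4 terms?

This is an arithmetic sequence.
i=0: S_0 = 18 + -4*0 = 18
i=1: S_1 = 18 + -4*1 = 14
i=2: S_2 = 18 + -4*2 = 10
i=3: S_3 = 18 + -4*3 = 6
The first 4 terms are: [18, 14, 10, 6]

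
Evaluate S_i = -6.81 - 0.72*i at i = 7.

S_7 = -6.81 + -0.72*7 = -6.81 + -5.04 = -11.85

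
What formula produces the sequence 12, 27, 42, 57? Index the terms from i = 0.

Check differences: 27 - 12 = 15
42 - 27 = 15
Common difference d = 15.
First term a = 12.
Formula: S_i = 12 + 15*i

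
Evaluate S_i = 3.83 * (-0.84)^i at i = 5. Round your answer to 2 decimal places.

S_5 = 3.83 * (-0.84)^5 ≈ 3.83 * -0.4182 ≈ -1.6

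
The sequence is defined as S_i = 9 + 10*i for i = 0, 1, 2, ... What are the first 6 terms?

This is an arithmetic sequence.
i=0: S_0 = 9 + 10*0 = 9
i=1: S_1 = 9 + 10*1 = 19
i=2: S_2 = 9 + 10*2 = 29
i=3: S_3 = 9 + 10*3 = 39
i=4: S_4 = 9 + 10*4 = 49
i=5: S_5 = 9 + 10*5 = 59
The first 6 terms are: [9, 19, 29, 39, 49, 59]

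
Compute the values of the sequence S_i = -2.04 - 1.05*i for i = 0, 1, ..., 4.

This is an arithmetic sequence.
i=0: S_0 = -2.04 + -1.05*0 = -2.04
i=1: S_1 = -2.04 + -1.05*1 = -3.09
i=2: S_2 = -2.04 + -1.05*2 = -4.14
i=3: S_3 = -2.04 + -1.05*3 = -5.19
i=4: S_4 = -2.04 + -1.05*4 = -6.24
The first 5 terms are: [-2.04, -3.09, -4.14, -5.19, -6.24]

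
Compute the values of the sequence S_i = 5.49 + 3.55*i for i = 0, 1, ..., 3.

This is an arithmetic sequence.
i=0: S_0 = 5.49 + 3.55*0 = 5.49
i=1: S_1 = 5.49 + 3.55*1 = 9.04
i=2: S_2 = 5.49 + 3.55*2 = 12.59
i=3: S_3 = 5.49 + 3.55*3 = 16.14
The first 4 terms are: [5.49, 9.04, 12.59, 16.14]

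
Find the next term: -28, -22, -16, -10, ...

Differences: -22 - -28 = 6
This is an arithmetic sequence with common difference d = 6.
Next term = -10 + 6 = -4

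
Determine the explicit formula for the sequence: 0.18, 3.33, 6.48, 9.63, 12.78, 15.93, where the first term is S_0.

Check differences: 3.33 - 0.18 = 3.15
6.48 - 3.33 = 3.15
Common difference d = 3.15.
First term a = 0.18.
Formula: S_i = 0.18 + 3.15*i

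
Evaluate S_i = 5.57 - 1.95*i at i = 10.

S_10 = 5.57 + -1.95*10 = 5.57 + -19.5 = -13.93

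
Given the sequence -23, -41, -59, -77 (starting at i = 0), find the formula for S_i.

Check differences: -41 - -23 = -18
-59 - -41 = -18
Common difference d = -18.
First term a = -23.
Formula: S_i = -23 - 18*i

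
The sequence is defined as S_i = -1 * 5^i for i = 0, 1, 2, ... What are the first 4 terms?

This is a geometric sequence.
i=0: S_0 = -1 * 5^0 = -1
i=1: S_1 = -1 * 5^1 = -5
i=2: S_2 = -1 * 5^2 = -25
i=3: S_3 = -1 * 5^3 = -125
The first 4 terms are: [-1, -5, -25, -125]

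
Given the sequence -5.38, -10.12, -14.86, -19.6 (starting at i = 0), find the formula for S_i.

Check differences: -10.12 - -5.38 = -4.74
-14.86 - -10.12 = -4.74
Common difference d = -4.74.
First term a = -5.38.
Formula: S_i = -5.38 - 4.74*i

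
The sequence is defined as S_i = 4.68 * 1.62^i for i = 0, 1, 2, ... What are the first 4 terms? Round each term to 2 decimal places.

This is a geometric sequence.
i=0: S_0 = 4.68 * 1.62^0 = 4.68
i=1: S_1 = 4.68 * 1.62^1 ≈ 7.58
i=2: S_2 = 4.68 * 1.62^2 ≈ 12.28
i=3: S_3 = 4.68 * 1.62^3 ≈ 19.9
The first 4 terms are: [4.68, 7.58, 12.28, 19.9]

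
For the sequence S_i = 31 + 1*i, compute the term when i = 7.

S_7 = 31 + 1*7 = 31 + 7 = 38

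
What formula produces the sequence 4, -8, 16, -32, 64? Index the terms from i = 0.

Check ratios: -8 / 4 = -2.0
Common ratio r = -2.
First term a = 4.
Formula: S_i = 4 * (-2)^i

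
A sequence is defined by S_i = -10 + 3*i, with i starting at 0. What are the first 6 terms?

This is an arithmetic sequence.
i=0: S_0 = -10 + 3*0 = -10
i=1: S_1 = -10 + 3*1 = -7
i=2: S_2 = -10 + 3*2 = -4
i=3: S_3 = -10 + 3*3 = -1
i=4: S_4 = -10 + 3*4 = 2
i=5: S_5 = -10 + 3*5 = 5
The first 6 terms are: [-10, -7, -4, -1, 2, 5]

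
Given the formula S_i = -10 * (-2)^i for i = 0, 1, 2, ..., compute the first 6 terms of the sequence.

This is a geometric sequence.
i=0: S_0 = -10 * (-2)^0 = -10
i=1: S_1 = -10 * (-2)^1 = 20
i=2: S_2 = -10 * (-2)^2 = -40
i=3: S_3 = -10 * (-2)^3 = 80
i=4: S_4 = -10 * (-2)^4 = -160
i=5: S_5 = -10 * (-2)^5 = 320
The first 6 terms are: [-10, 20, -40, 80, -160, 320]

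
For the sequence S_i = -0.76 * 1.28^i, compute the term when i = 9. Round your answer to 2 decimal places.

S_9 = -0.76 * 1.28^9 ≈ -0.76 * 9.2234 ≈ -7.01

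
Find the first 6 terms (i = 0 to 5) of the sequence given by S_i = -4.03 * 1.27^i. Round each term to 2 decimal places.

This is a geometric sequence.
i=0: S_0 = -4.03 * 1.27^0 = -4.03
i=1: S_1 = -4.03 * 1.27^1 ≈ -5.12
i=2: S_2 = -4.03 * 1.27^2 ≈ -6.5
i=3: S_3 = -4.03 * 1.27^3 ≈ -8.25
i=4: S_4 = -4.03 * 1.27^4 ≈ -10.48
i=5: S_5 = -4.03 * 1.27^5 ≈ -13.31
The first 6 terms are: [-4.03, -5.12, -6.5, -8.25, -10.48, -13.31]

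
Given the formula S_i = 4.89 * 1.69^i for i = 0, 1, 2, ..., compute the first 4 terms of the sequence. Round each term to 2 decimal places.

This is a geometric sequence.
i=0: S_0 = 4.89 * 1.69^0 = 4.89
i=1: S_1 = 4.89 * 1.69^1 ≈ 8.26
i=2: S_2 = 4.89 * 1.69^2 ≈ 13.97
i=3: S_3 = 4.89 * 1.69^3 ≈ 23.6
The first 4 terms are: [4.89, 8.26, 13.97, 23.6]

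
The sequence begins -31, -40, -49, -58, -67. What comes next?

Differences: -40 - -31 = -9
This is an arithmetic sequence with common difference d = -9.
Next term = -67 + -9 = -76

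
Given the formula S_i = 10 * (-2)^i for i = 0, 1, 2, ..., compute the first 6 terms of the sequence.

This is a geometric sequence.
i=0: S_0 = 10 * (-2)^0 = 10
i=1: S_1 = 10 * (-2)^1 = -20
i=2: S_2 = 10 * (-2)^2 = 40
i=3: S_3 = 10 * (-2)^3 = -80
i=4: S_4 = 10 * (-2)^4 = 160
i=5: S_5 = 10 * (-2)^5 = -320
The first 6 terms are: [10, -20, 40, -80, 160, -320]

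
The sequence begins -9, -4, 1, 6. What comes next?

Differences: -4 - -9 = 5
This is an arithmetic sequence with common difference d = 5.
Next term = 6 + 5 = 11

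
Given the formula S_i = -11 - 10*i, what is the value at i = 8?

S_8 = -11 + -10*8 = -11 + -80 = -91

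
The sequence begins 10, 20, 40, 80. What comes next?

Ratios: 20 / 10 = 2.0
This is a geometric sequence with common ratio r = 2.
Next term = 80 * 2 = 160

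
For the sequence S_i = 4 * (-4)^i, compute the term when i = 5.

S_5 = 4 * (-4)^5 = 4 * -1024 = -4096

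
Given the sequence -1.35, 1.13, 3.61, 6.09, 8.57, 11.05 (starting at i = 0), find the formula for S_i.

Check differences: 1.13 - -1.35 = 2.48
3.61 - 1.13 = 2.48
Common difference d = 2.48.
First term a = -1.35.
Formula: S_i = -1.35 + 2.48*i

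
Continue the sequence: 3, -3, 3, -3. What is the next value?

Ratios: -3 / 3 = -1.0
This is a geometric sequence with common ratio r = -1.
Next term = -3 * -1 = 3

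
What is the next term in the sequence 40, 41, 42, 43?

Differences: 41 - 40 = 1
This is an arithmetic sequence with common difference d = 1.
Next term = 43 + 1 = 44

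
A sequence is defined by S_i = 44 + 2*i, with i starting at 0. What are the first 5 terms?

This is an arithmetic sequence.
i=0: S_0 = 44 + 2*0 = 44
i=1: S_1 = 44 + 2*1 = 46
i=2: S_2 = 44 + 2*2 = 48
i=3: S_3 = 44 + 2*3 = 50
i=4: S_4 = 44 + 2*4 = 52
The first 5 terms are: [44, 46, 48, 50, 52]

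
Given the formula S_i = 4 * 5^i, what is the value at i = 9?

S_9 = 4 * 5^9 = 4 * 1953125 = 7812500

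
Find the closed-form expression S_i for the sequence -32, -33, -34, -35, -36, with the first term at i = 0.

Check differences: -33 - -32 = -1
-34 - -33 = -1
Common difference d = -1.
First term a = -32.
Formula: S_i = -32 - 1*i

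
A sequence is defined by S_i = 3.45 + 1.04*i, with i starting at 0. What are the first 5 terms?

This is an arithmetic sequence.
i=0: S_0 = 3.45 + 1.04*0 = 3.45
i=1: S_1 = 3.45 + 1.04*1 = 4.49
i=2: S_2 = 3.45 + 1.04*2 = 5.53
i=3: S_3 = 3.45 + 1.04*3 = 6.57
i=4: S_4 = 3.45 + 1.04*4 = 7.61
The first 5 terms are: [3.45, 4.49, 5.53, 6.57, 7.61]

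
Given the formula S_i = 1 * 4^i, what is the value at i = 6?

S_6 = 1 * 4^6 = 1 * 4096 = 4096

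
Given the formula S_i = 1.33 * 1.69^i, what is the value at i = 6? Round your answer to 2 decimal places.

S_6 = 1.33 * 1.69^6 ≈ 1.33 * 23.2981 ≈ 30.99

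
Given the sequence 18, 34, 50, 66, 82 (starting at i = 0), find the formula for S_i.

Check differences: 34 - 18 = 16
50 - 34 = 16
Common difference d = 16.
First term a = 18.
Formula: S_i = 18 + 16*i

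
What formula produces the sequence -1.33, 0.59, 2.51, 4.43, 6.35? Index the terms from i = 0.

Check differences: 0.59 - -1.33 = 1.92
2.51 - 0.59 = 1.92
Common difference d = 1.92.
First term a = -1.33.
Formula: S_i = -1.33 + 1.92*i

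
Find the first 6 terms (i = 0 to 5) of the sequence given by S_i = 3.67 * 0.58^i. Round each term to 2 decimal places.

This is a geometric sequence.
i=0: S_0 = 3.67 * 0.58^0 = 3.67
i=1: S_1 = 3.67 * 0.58^1 ≈ 2.13
i=2: S_2 = 3.67 * 0.58^2 ≈ 1.23
i=3: S_3 = 3.67 * 0.58^3 ≈ 0.72
i=4: S_4 = 3.67 * 0.58^4 ≈ 0.42
i=5: S_5 = 3.67 * 0.58^5 ≈ 0.24
The first 6 terms are: [3.67, 2.13, 1.23, 0.72, 0.42, 0.24]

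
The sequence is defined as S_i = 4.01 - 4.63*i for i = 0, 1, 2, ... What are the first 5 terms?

This is an arithmetic sequence.
i=0: S_0 = 4.01 + -4.63*0 = 4.01
i=1: S_1 = 4.01 + -4.63*1 = -0.62
i=2: S_2 = 4.01 + -4.63*2 = -5.25
i=3: S_3 = 4.01 + -4.63*3 = -9.88
i=4: S_4 = 4.01 + -4.63*4 = -14.51
The first 5 terms are: [4.01, -0.62, -5.25, -9.88, -14.51]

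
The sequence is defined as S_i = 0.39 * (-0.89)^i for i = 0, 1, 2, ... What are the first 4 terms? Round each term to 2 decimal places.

This is a geometric sequence.
i=0: S_0 = 0.39 * (-0.89)^0 = 0.39
i=1: S_1 = 0.39 * (-0.89)^1 ≈ -0.35
i=2: S_2 = 0.39 * (-0.89)^2 ≈ 0.31
i=3: S_3 = 0.39 * (-0.89)^3 ≈ -0.27
The first 4 terms are: [0.39, -0.35, 0.31, -0.27]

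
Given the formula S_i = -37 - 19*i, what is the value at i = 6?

S_6 = -37 + -19*6 = -37 + -114 = -151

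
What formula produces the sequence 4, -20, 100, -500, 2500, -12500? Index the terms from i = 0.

Check ratios: -20 / 4 = -5.0
Common ratio r = -5.
First term a = 4.
Formula: S_i = 4 * (-5)^i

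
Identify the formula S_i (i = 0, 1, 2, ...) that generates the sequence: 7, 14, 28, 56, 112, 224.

Check ratios: 14 / 7 = 2.0
Common ratio r = 2.
First term a = 7.
Formula: S_i = 7 * 2^i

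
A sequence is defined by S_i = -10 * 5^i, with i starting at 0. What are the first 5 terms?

This is a geometric sequence.
i=0: S_0 = -10 * 5^0 = -10
i=1: S_1 = -10 * 5^1 = -50
i=2: S_2 = -10 * 5^2 = -250
i=3: S_3 = -10 * 5^3 = -1250
i=4: S_4 = -10 * 5^4 = -6250
The first 5 terms are: [-10, -50, -250, -1250, -6250]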